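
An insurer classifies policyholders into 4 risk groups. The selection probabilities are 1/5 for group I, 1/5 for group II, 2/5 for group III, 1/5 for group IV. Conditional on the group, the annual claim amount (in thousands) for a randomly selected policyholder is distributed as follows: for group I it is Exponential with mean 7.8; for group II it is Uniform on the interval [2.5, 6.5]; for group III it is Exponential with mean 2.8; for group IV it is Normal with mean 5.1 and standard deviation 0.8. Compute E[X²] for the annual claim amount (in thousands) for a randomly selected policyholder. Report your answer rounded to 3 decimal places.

40.255

For each component E[X²] = Var + (mean)², giving I: 121.68; II: 21.5833; III: 15.68; IV: 26.65.
Overall E[X²] = 0.2·121.68 + 0.2·21.5833 + 0.4·15.68 + 0.2·26.65 = 40.2547.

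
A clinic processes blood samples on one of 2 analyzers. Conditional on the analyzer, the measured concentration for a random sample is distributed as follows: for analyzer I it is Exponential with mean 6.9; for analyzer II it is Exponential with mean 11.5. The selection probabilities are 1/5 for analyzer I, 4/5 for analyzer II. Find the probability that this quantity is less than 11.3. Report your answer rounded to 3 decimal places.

0.662

Conditional on each analyzer, P(X < 11.3): I: 0.80557; II: 0.625667.
By total probability, P(X < 11.3) = 0.2·0.80557 + 0.8·0.625667 = 0.661647.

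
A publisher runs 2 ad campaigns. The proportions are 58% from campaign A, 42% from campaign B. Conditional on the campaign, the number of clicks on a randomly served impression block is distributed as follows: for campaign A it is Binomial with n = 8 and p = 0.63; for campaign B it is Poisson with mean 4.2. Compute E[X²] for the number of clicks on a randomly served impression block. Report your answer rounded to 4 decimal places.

24.9873

For each component E[X²] = Var + (mean)², giving A: 27.2664; B: 21.84.
Overall E[X²] = 0.58·27.2664 + 0.42·21.84 = 24.9873.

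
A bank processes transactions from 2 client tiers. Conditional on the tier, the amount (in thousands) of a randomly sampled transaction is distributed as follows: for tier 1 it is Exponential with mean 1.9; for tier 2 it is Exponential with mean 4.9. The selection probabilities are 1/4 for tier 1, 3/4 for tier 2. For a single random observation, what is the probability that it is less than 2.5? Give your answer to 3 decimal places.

0.483

Conditional on each tier, P(X < 2.5): 1: 0.731738; 2: 0.399627.
By total probability, P(X < 2.5) = 0.25·0.731738 + 0.75·0.399627 = 0.482655.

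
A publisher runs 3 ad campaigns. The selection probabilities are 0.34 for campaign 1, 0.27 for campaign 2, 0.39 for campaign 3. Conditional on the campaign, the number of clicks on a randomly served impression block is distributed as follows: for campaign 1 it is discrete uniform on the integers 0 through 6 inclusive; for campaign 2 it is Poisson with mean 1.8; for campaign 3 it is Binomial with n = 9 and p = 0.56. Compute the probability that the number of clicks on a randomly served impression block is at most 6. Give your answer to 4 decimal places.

0.9353

Conditional on each campaign, P(X ≤ 6): 1: 1; 2: 0.997431; 3: 0.835912.
By total probability, P(X ≤ 6) = 0.34·1 + 0.27·0.997431 + 0.39·0.835912 = 0.935312.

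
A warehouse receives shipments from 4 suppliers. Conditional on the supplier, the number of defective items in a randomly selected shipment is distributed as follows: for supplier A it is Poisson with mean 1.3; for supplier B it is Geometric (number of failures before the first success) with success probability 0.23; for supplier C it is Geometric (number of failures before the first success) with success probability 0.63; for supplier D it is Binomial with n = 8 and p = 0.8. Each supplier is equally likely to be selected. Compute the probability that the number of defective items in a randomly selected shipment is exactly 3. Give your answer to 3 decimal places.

Conditional on each supplier, P(X = 3): A: 0.0997921; B: 0.105003; C: 0.0319114; D: 0.00917504.
By total probability, P(X = 3) = 0.25·0.0997921 + 0.25·0.105003 + 0.25·0.0319114 + 0.25·0.00917504 = 0.0614703.

0.061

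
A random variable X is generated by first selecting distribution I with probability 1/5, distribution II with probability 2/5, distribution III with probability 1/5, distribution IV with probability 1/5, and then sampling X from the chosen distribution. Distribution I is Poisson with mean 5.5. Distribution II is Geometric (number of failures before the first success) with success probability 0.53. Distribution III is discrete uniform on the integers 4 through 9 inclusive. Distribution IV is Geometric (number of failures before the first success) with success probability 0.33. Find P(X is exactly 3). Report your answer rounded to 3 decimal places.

0.065

Conditional on each component, P(X = 3): I: 0.113323; II: 0.0550262; III: 0; IV: 0.0992518.
By total probability, P(X = 3) = 0.2·0.113323 + 0.4·0.0550262 + 0.2·0 + 0.2·0.0992518 = 0.0645254.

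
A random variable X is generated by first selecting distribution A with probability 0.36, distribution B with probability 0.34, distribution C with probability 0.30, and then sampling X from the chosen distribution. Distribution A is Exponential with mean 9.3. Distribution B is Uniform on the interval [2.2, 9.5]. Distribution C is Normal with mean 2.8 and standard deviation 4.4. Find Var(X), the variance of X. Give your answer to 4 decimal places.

45.4230

Per component, A: μ=9.3, E[X²]=172.98; B: μ=5.85, E[X²]=38.6633; C: μ=2.8, E[X²]=27.2.
E[X] = 0.36·9.3 + 0.34·5.85 + 0.3·2.8 = 6.177.
E[X²] = 0.36·172.98 + 0.34·38.6633 + 0.3·27.2 = 83.5783.
Var(X) = E[X²] − (E[X])² = 83.5783 − 38.1553 = 45.423.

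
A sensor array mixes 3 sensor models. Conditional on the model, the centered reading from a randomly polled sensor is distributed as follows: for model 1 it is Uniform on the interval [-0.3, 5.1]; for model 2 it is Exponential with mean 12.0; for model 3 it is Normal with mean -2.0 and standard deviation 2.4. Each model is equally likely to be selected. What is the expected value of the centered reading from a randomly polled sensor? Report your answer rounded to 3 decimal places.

4.133

Component means — 1: 2.4; 2: 12; 3: -2.
E[X] = 0.333333·2.4 + 0.333333·12 + 0.333333·-2 = 4.13333.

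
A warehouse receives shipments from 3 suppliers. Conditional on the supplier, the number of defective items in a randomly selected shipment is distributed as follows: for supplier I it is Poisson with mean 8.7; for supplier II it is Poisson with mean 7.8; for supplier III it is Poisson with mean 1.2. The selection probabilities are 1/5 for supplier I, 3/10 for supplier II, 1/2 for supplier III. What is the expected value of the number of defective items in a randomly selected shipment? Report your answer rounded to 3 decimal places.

4.680

Component means — I: 8.7; II: 7.8; III: 1.2.
E[X] = 0.2·8.7 + 0.3·7.8 + 0.5·1.2 = 4.68.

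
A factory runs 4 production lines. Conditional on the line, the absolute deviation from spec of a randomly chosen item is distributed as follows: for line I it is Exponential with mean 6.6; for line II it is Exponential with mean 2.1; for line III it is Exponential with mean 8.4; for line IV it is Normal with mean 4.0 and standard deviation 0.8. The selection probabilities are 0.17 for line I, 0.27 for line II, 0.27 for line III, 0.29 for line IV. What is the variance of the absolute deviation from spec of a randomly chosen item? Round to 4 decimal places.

33.9361

Per component, I: μ=6.6, E[X²]=87.12; II: μ=2.1, E[X²]=8.82; III: μ=8.4, E[X²]=141.12; IV: μ=4, E[X²]=16.64.
E[X] = 0.17·6.6 + 0.27·2.1 + 0.27·8.4 + 0.29·4 = 5.117.
E[X²] = 0.17·87.12 + 0.27·8.82 + 0.27·141.12 + 0.29·16.64 = 60.1198.
Var(X) = E[X²] − (E[X])² = 60.1198 − 26.1837 = 33.9361.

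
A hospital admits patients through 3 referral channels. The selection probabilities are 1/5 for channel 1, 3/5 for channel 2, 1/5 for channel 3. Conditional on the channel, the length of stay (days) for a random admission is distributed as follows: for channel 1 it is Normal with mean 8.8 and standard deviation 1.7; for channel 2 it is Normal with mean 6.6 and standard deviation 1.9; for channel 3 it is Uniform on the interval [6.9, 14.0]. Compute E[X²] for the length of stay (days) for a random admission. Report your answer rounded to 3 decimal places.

For each component E[X²] = Var + (mean)², giving 1: 80.33; 2: 47.17; 3: 113.403.
Overall E[X²] = 0.2·80.33 + 0.6·47.17 + 0.2·113.403 = 67.0487.

67.049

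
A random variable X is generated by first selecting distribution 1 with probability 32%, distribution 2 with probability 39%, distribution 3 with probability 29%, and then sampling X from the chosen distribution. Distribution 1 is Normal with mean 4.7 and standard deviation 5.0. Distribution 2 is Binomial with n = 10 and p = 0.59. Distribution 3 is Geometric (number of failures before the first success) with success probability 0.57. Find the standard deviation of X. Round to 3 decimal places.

Per component, 1: μ=4.7, E[X²]=47.09; 2: μ=5.9, E[X²]=37.229; 3: μ=0.754386, E[X²]=1.89258.
E[X] = 0.32·4.7 + 0.39·5.9 + 0.29·0.754386 = 4.02377.
E[X²] = 0.32·47.09 + 0.39·37.229 + 0.29·1.89258 = 30.137.
Var(X) = E[X²] − (E[X])² = 30.137 − 16.1907 = 13.9462.
SD(X) = √13.9462 = 3.73446.

3.734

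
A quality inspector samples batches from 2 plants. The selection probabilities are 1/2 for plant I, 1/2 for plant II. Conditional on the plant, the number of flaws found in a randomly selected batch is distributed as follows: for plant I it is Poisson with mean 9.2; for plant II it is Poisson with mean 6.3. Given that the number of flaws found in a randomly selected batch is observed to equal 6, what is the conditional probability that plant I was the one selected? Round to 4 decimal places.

0.3479

Likelihoods P(X=6 | ·): I: 0.0850913; II: 0.159461.
Posterior ∝ prior × likelihood. Numerator for I: 0.5·0.0850913 = 0.0425457.
Normalizing constant: 0.5·0.0850913 + 0.5·0.159461 = 0.122276.
P(I | observation) = 0.0425457 / 0.122276 = 0.347947.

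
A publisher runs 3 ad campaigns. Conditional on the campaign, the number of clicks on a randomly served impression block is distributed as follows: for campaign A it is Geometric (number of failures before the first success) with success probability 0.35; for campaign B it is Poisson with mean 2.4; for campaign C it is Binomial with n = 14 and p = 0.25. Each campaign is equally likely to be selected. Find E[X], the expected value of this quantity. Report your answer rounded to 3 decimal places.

2.586

Component means — A: 1.85714; B: 2.4; C: 3.5.
E[X] = 0.333333·1.85714 + 0.333333·2.4 + 0.333333·3.5 = 2.58571.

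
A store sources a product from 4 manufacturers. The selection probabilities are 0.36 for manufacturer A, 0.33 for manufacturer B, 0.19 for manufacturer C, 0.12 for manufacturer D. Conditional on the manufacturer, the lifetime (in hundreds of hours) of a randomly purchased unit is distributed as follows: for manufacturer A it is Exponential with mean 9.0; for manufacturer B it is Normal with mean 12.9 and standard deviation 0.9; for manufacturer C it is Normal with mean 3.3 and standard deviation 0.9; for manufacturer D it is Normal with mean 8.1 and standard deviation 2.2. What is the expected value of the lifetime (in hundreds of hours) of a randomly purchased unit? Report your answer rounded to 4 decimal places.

9.0960

Component means — A: 9; B: 12.9; C: 3.3; D: 8.1.
E[X] = 0.36·9 + 0.33·12.9 + 0.19·3.3 + 0.12·8.1 = 9.096.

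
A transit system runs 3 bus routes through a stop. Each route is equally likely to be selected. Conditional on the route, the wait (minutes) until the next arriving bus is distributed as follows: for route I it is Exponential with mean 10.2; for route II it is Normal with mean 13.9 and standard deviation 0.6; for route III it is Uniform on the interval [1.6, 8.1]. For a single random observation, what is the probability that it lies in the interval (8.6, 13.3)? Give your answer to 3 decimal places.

Conditional on each route, P(8.6 < X < 13.3): I: 0.158893; II: 0.158655; III: 0.
By total probability, P(8.6 < X < 13.3) = 0.333333·0.158893 + 0.333333·0.158655 + 0.333333·0 = 0.105849.

0.106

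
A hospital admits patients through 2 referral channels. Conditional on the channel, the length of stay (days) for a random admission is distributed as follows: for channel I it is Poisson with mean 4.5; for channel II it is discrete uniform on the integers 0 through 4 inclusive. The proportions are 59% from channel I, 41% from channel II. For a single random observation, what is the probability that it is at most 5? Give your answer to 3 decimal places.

Conditional on each channel, P(X ≤ 5): I: 0.70293; II: 1.
By total probability, P(X ≤ 5) = 0.59·0.70293 + 0.41·1 = 0.824729.

0.825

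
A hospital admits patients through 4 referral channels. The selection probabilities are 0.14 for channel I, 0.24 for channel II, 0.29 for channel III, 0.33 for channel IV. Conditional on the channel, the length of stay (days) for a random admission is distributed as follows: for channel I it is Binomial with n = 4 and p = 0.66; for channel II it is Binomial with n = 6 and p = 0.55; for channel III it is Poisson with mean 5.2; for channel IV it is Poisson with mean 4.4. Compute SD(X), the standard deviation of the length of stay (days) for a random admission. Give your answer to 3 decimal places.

Per component, I: μ=2.64, E[X²]=7.8672; II: μ=3.3, E[X²]=12.375; III: μ=5.2, E[X²]=32.24; IV: μ=4.4, E[X²]=23.76.
E[X] = 0.14·2.64 + 0.24·3.3 + 0.29·5.2 + 0.33·4.4 = 4.1216.
E[X²] = 0.14·7.8672 + 0.24·12.375 + 0.29·32.24 + 0.33·23.76 = 21.2618.
Var(X) = E[X²] − (E[X])² = 21.2618 − 16.9876 = 4.27422.
SD(X) = √4.27422 = 2.06742.

2.067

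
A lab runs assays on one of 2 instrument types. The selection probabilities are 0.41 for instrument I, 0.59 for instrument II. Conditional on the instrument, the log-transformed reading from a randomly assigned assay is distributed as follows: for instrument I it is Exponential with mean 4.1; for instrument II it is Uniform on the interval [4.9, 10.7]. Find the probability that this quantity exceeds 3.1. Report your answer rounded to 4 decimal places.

0.7825

Conditional on each instrument, P(X > 3.1): I: 0.469495; II: 1.
By total probability, P(X > 3.1) = 0.41·0.469495 + 0.59·1 = 0.782493.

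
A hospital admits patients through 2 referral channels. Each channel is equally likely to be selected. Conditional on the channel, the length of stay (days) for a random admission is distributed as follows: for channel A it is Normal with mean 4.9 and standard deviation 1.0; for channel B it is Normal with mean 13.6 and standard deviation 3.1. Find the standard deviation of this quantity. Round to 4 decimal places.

Per component, A: μ=4.9, E[X²]=25.01; B: μ=13.6, E[X²]=194.57.
E[X] = 0.5·4.9 + 0.5·13.6 = 9.25.
E[X²] = 0.5·25.01 + 0.5·194.57 = 109.79.
Var(X) = E[X²] − (E[X])² = 109.79 − 85.5625 = 24.2275.
SD(X) = √24.2275 = 4.92214.

4.9221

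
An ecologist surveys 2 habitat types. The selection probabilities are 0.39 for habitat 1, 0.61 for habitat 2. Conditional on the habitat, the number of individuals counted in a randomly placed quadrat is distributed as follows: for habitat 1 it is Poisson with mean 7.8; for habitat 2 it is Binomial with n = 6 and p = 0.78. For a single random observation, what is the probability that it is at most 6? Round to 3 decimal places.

0.742

Conditional on each habitat, P(X ≤ 6): 1: 0.338407; 2: 1.
By total probability, P(X ≤ 6) = 0.39·0.338407 + 0.61·1 = 0.741979.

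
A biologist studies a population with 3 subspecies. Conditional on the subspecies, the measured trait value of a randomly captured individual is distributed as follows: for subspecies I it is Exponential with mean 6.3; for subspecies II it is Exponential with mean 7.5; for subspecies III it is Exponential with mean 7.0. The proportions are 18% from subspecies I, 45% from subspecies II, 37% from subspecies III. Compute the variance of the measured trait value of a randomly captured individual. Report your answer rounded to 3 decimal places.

Per component, I: μ=6.3, E[X²]=79.38; II: μ=7.5, E[X²]=112.5; III: μ=7, E[X²]=98.
E[X] = 0.18·6.3 + 0.45·7.5 + 0.37·7 = 7.099.
E[X²] = 0.18·79.38 + 0.45·112.5 + 0.37·98 = 101.173.
Var(X) = E[X²] − (E[X])² = 101.173 − 50.3958 = 50.7776.

50.778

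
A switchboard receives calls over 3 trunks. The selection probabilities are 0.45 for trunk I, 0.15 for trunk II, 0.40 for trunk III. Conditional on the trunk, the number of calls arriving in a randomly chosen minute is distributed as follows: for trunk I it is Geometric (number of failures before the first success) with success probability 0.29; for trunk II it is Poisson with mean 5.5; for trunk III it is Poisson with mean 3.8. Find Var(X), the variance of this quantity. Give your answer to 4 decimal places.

Per component, I: μ=2.44828, E[X²]=14.4364; II: μ=5.5, E[X²]=35.75; III: μ=3.8, E[X²]=18.24.
E[X] = 0.45·2.44828 + 0.15·5.5 + 0.4·3.8 = 3.44672.
E[X²] = 0.45·14.4364 + 0.15·35.75 + 0.4·18.24 = 19.1549.
Var(X) = E[X²] − (E[X])² = 19.1549 − 11.8799 = 7.27497.

7.2750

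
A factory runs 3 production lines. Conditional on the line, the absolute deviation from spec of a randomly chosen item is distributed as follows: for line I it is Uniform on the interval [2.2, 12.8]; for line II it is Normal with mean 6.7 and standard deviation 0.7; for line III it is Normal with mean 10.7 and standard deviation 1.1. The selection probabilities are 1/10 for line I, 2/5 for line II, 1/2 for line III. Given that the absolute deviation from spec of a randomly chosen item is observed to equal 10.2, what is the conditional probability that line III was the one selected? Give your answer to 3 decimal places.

0.945

Likelihoods f(10.2 | ·): I: 0.0943396; II: 2.12389e-06; III: 0.327079.
Posterior ∝ prior × likelihood. Numerator for III: 0.5·0.327079 = 0.163539.
Normalizing constant: 0.1·0.0943396 + 0.4·2.12389e-06 + 0.5·0.327079 = 0.172974.
P(III | observation) = 0.163539 / 0.172974 = 0.945455.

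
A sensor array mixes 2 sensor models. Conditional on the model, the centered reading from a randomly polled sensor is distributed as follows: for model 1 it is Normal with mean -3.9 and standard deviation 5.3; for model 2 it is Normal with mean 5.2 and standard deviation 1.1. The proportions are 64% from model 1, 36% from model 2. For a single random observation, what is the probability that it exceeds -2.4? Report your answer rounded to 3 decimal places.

Conditional on each model, P(X > -2.4): 1: 0.388581; 2: 1.
By total probability, P(X > -2.4) = 0.64·0.388581 + 0.36·1 = 0.608692.

0.609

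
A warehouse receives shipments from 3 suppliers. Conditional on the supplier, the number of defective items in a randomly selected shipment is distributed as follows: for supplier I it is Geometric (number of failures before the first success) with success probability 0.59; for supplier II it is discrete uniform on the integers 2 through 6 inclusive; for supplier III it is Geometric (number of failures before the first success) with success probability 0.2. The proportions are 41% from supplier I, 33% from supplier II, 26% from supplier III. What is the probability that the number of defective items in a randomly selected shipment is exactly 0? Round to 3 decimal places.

0.294

Conditional on each supplier, P(X = 0): I: 0.59; II: 0; III: 0.2.
By total probability, P(X = 0) = 0.41·0.59 + 0.33·0 + 0.26·0.2 = 0.2939.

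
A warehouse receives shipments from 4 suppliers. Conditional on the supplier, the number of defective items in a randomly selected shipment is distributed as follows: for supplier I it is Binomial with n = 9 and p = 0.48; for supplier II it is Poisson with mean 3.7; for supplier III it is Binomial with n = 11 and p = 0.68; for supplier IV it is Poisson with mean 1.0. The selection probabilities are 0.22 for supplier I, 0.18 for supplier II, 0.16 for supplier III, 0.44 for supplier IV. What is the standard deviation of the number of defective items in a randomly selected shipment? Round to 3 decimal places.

Per component, I: μ=4.32, E[X²]=20.9088; II: μ=3.7, E[X²]=17.39; III: μ=7.48, E[X²]=58.344; IV: μ=1, E[X²]=2.
E[X] = 0.22·4.32 + 0.18·3.7 + 0.16·7.48 + 0.44·1 = 3.2532.
E[X²] = 0.22·20.9088 + 0.18·17.39 + 0.16·58.344 + 0.44·2 = 17.9452.
Var(X) = E[X²] − (E[X])² = 17.9452 − 10.5833 = 7.36187.
SD(X) = √7.36187 = 2.71328.

2.713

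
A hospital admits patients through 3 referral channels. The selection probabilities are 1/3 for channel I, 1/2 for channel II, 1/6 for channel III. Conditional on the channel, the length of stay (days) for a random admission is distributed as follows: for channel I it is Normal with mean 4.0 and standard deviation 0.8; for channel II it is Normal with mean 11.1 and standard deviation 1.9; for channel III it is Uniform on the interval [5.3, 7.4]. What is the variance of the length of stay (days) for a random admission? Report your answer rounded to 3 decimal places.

12.668

Per component, I: μ=4, E[X²]=16.64; II: μ=11.1, E[X²]=126.82; III: μ=6.35, E[X²]=40.69.
E[X] = 0.333333·4 + 0.5·11.1 + 0.166667·6.35 = 7.94167.
E[X²] = 0.333333·16.64 + 0.5·126.82 + 0.166667·40.69 = 75.7383.
Var(X) = E[X²] − (E[X])² = 75.7383 − 63.0701 = 12.6683.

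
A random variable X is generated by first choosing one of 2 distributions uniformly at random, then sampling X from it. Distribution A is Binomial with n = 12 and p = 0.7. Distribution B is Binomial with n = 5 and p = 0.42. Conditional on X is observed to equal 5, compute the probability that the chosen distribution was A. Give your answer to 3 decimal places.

0.690

Likelihoods P(X=5 | ·): A: 0.0291115; B: 0.0130691.
Posterior ∝ prior × likelihood. Numerator for A: 0.5·0.0291115 = 0.0145557.
Normalizing constant: 0.5·0.0291115 + 0.5·0.0130691 = 0.0210903.
P(A | observation) = 0.0145557 / 0.0210903 = 0.690163.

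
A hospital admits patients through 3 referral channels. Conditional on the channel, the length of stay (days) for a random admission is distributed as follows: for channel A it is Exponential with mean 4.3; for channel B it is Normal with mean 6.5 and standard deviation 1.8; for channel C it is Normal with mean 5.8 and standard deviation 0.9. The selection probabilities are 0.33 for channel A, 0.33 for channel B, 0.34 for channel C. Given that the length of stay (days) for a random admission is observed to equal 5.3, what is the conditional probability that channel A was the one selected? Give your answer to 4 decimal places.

0.1065

Likelihoods f(5.3 | ·): A: 0.0678014; B: 0.177471; C: 0.37988.
Posterior ∝ prior × likelihood. Numerator for A: 0.33·0.0678014 = 0.0223744.
Normalizing constant: 0.33·0.0678014 + 0.33·0.177471 + 0.34·0.37988 = 0.210099.
P(A | observation) = 0.0223744 / 0.210099 = 0.106495.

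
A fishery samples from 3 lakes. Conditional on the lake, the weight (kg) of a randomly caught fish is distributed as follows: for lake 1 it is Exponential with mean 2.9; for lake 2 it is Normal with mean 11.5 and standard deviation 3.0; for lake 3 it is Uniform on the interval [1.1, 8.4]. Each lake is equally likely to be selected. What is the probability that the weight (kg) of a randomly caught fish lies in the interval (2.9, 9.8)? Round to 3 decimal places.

0.457

Conditional on each lake, P(2.9 < X < 9.8): 1: 0.333808; 2: 0.283396; 3: 0.753425.
By total probability, P(2.9 < X < 9.8) = 0.333333·0.333808 + 0.333333·0.283396 + 0.333333·0.753425 = 0.456876.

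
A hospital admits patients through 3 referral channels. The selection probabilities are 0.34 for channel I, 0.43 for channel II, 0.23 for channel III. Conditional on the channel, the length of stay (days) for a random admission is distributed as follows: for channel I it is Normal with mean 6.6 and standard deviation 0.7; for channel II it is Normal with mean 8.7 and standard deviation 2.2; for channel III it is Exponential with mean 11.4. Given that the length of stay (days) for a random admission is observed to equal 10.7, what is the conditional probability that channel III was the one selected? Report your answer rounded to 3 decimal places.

Likelihoods f(10.7 | ·): I: 2.02457e-08; II: 0.119957; III: 0.0343137.
Posterior ∝ prior × likelihood. Numerator for III: 0.23·0.0343137 = 0.00789216.
Normalizing constant: 0.34·2.02457e-08 + 0.43·0.119957 + 0.23·0.0343137 = 0.0594738.
P(III | observation) = 0.00789216 / 0.0594738 = 0.1327.

0.133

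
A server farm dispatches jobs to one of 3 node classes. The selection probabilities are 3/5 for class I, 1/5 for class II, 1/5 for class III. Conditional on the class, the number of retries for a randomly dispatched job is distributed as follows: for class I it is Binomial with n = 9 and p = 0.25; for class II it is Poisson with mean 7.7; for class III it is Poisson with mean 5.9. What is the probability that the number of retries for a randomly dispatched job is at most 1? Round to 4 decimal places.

0.1848

Conditional on each class, P(X ≤ 1): I: 0.300339; II: 0.0039396; III: 0.0189022.
By total probability, P(X ≤ 1) = 0.6·0.300339 + 0.2·0.0039396 + 0.2·0.0189022 = 0.184772.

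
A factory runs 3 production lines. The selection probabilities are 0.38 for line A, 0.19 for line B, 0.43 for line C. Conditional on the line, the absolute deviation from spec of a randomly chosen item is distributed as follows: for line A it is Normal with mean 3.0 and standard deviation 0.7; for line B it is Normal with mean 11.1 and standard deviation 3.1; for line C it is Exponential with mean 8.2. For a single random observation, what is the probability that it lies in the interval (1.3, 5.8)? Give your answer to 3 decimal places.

Conditional on each line, P(1.3 < X < 5.8): A: 0.992389; B: 0.0428774; C: 0.360427.
By total probability, P(1.3 < X < 5.8) = 0.38·0.992389 + 0.19·0.0428774 + 0.43·0.360427 = 0.540238.

0.540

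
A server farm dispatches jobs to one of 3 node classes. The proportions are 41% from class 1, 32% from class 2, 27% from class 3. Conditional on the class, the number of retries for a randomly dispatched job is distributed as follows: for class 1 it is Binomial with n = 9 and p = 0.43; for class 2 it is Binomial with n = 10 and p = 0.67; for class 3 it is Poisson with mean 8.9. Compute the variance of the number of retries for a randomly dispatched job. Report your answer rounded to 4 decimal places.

Per component, 1: μ=3.87, E[X²]=17.1828; 2: μ=6.7, E[X²]=47.101; 3: μ=8.9, E[X²]=88.11.
E[X] = 0.41·3.87 + 0.32·6.7 + 0.27·8.9 = 6.1337.
E[X²] = 0.41·17.1828 + 0.32·47.101 + 0.27·88.11 = 45.907.
Var(X) = E[X²] − (E[X])² = 45.907 − 37.6223 = 8.28469.

8.2847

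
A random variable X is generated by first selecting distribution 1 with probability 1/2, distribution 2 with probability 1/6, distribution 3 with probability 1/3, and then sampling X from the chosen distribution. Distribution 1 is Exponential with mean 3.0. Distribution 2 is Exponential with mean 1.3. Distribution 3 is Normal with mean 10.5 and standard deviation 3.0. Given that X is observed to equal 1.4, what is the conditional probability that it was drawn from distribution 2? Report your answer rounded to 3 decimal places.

0.294

Likelihoods f(1.4 | ·): 1: 0.20903; 2: 0.262032; 3: 0.00133596.
Posterior ∝ prior × likelihood. Numerator for 2: 0.166667·0.262032 = 0.0436721.
Normalizing constant: 0.5·0.20903 + 0.166667·0.262032 + 0.333333·0.00133596 = 0.148632.
P(2 | observation) = 0.0436721 / 0.148632 = 0.293826.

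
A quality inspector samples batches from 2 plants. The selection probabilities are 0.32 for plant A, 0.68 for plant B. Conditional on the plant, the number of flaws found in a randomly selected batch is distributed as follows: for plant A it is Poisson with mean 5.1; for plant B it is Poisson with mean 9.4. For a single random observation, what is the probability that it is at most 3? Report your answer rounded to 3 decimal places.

0.091

Conditional on each plant, P(X ≤ 3): A: 0.251268; B: 0.0159666.
By total probability, P(X ≤ 3) = 0.32·0.251268 + 0.68·0.0159666 = 0.0912632.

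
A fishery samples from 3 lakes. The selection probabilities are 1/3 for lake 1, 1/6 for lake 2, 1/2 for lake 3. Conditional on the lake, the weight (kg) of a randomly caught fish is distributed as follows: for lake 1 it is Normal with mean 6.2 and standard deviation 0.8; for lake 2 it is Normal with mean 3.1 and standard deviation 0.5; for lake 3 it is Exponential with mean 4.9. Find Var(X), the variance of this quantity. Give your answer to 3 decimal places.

Per component, 1: μ=6.2, E[X²]=39.08; 2: μ=3.1, E[X²]=9.86; 3: μ=4.9, E[X²]=48.02.
E[X] = 0.333333·6.2 + 0.166667·3.1 + 0.5·4.9 = 5.03333.
E[X²] = 0.333333·39.08 + 0.166667·9.86 + 0.5·48.02 = 38.68.
Var(X) = E[X²] − (E[X])² = 38.68 − 25.3344 = 13.3456.

13.346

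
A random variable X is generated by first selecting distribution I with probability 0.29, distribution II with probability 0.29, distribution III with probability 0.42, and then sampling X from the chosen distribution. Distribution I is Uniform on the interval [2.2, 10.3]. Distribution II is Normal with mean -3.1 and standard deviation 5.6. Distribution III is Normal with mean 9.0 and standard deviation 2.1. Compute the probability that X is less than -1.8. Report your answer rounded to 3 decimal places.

Conditional on each component, P(X < -1.8): I: 0; II: 0.591786; III: 1.35296e-07.
By total probability, P(X < -1.8) = 0.29·0 + 0.29·0.591786 + 0.42·1.35296e-07 = 0.171618.

0.172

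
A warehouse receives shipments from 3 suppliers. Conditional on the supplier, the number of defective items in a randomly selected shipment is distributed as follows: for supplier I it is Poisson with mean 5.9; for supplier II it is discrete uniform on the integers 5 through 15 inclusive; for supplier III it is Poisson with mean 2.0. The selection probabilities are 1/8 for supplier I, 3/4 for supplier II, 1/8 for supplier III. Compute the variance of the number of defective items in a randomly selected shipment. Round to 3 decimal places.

16.301

Per component, I: μ=5.9, E[X²]=40.71; II: μ=10, E[X²]=110; III: μ=2, E[X²]=6.
E[X] = 0.125·5.9 + 0.75·10 + 0.125·2 = 8.4875.
E[X²] = 0.125·40.71 + 0.75·110 + 0.125·6 = 88.3388.
Var(X) = E[X²] − (E[X])² = 88.3388 − 72.0377 = 16.3011.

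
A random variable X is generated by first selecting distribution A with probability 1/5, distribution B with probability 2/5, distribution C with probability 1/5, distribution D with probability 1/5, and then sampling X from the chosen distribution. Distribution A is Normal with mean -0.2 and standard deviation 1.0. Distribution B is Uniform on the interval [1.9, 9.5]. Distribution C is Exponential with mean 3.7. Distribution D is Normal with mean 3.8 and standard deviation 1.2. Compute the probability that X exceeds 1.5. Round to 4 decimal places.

0.7367

Conditional on each component, P(X > 1.5): A: 0.0445655; B: 1; C: 0.666706; D: 0.97236.
By total probability, P(X > 1.5) = 0.2·0.0445655 + 0.4·1 + 0.2·0.666706 + 0.2·0.97236 = 0.736726.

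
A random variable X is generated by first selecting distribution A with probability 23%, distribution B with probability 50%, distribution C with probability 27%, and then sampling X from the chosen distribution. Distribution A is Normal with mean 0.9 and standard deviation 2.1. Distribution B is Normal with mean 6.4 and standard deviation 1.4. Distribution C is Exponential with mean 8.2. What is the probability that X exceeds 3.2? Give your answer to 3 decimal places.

Conditional on each component, P(X > 3.2): A: 0.136706; B: 0.988865; C: 0.676892.
By total probability, P(X > 3.2) = 0.23·0.136706 + 0.5·0.988865 + 0.27·0.676892 = 0.708635.

0.709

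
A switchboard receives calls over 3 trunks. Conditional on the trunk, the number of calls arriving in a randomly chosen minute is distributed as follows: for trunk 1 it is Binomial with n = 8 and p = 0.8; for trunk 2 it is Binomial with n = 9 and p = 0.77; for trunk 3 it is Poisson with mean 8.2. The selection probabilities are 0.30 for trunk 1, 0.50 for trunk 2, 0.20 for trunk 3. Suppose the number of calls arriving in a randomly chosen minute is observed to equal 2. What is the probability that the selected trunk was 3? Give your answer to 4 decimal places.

0.7230

Likelihoods P(X=2 | ·): 1: 0.00114688; 2: 0.00072674; 3: 0.00923385.
Posterior ∝ prior × likelihood. Numerator for 3: 0.2·0.00923385 = 0.00184677.
Normalizing constant: 0.3·0.00114688 + 0.5·0.00072674 + 0.2·0.00923385 = 0.0025542.
P(3 | observation) = 0.00184677 / 0.0025542 = 0.723032.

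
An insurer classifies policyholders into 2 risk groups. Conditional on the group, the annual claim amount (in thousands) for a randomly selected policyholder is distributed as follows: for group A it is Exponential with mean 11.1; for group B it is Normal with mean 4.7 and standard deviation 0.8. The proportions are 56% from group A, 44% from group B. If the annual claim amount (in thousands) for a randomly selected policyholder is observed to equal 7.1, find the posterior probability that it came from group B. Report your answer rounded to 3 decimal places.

0.084

Likelihoods f(7.1 | ·): A: 0.0475209; B: 0.00553981.
Posterior ∝ prior × likelihood. Numerator for B: 0.44·0.00553981 = 0.00243752.
Normalizing constant: 0.56·0.0475209 + 0.44·0.00553981 = 0.0290492.
P(B | observation) = 0.00243752 / 0.0290492 = 0.0839098.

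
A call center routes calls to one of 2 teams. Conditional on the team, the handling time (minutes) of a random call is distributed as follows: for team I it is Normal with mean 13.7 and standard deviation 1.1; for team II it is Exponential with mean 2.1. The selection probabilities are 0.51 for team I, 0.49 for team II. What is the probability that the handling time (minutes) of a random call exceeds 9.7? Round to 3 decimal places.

0.515

Conditional on each team, P(X > 9.7): I: 0.999862; II: 0.00986218.
By total probability, P(X > 9.7) = 0.51·0.999862 + 0.49·0.00986218 = 0.514762.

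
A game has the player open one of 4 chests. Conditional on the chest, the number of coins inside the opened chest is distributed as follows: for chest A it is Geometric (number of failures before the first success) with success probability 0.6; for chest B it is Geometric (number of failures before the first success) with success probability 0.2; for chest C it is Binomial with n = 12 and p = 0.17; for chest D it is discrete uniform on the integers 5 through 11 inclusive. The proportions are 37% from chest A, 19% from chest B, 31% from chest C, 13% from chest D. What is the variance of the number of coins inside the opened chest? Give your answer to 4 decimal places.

10.8931

Per component, A: μ=0.666667, E[X²]=1.55556; B: μ=4, E[X²]=36; C: μ=2.04, E[X²]=5.8548; D: μ=8, E[X²]=68.
E[X] = 0.37·0.666667 + 0.19·4 + 0.31·2.04 + 0.13·8 = 2.67907.
E[X²] = 0.37·1.55556 + 0.19·36 + 0.31·5.8548 + 0.13·68 = 18.0705.
Var(X) = E[X²] − (E[X])² = 18.0705 − 7.1774 = 10.8931.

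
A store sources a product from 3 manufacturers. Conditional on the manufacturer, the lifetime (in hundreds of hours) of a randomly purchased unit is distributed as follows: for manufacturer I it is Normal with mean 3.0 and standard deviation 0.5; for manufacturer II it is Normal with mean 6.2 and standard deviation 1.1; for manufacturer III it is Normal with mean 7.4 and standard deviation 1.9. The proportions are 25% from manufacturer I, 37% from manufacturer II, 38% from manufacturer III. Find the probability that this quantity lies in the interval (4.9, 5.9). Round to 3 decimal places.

0.147

Conditional on each manufacturer, P(4.9 < X < 5.9): I: 7.23447e-05; II: 0.273893; III: 0.120795.
By total probability, P(4.9 < X < 5.9) = 0.25·7.23447e-05 + 0.37·0.273893 + 0.38·0.120795 = 0.147261.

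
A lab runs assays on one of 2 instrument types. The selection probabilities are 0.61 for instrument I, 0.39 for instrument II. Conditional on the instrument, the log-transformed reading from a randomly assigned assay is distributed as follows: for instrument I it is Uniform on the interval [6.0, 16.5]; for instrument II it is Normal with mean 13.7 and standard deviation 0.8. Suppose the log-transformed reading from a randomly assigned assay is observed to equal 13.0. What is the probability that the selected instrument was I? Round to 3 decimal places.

Likelihoods f(13.0 | ·): I: 0.0952381; II: 0.340069.
Posterior ∝ prior × likelihood. Numerator for I: 0.61·0.0952381 = 0.0580952.
Normalizing constant: 0.61·0.0952381 + 0.39·0.340069 = 0.190722.
P(I | observation) = 0.0580952 / 0.190722 = 0.304607.

0.305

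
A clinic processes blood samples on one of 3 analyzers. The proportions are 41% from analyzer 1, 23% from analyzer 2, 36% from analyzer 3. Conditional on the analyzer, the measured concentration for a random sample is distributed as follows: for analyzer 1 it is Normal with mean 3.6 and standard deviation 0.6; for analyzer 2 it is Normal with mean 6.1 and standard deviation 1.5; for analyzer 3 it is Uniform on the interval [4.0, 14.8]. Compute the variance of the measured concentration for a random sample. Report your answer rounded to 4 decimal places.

10.6206

Per component, 1: μ=3.6, E[X²]=13.32; 2: μ=6.1, E[X²]=39.46; 3: μ=9.4, E[X²]=98.08.
E[X] = 0.41·3.6 + 0.23·6.1 + 0.36·9.4 = 6.263.
E[X²] = 0.41·13.32 + 0.23·39.46 + 0.36·98.08 = 49.8458.
Var(X) = E[X²] − (E[X])² = 49.8458 − 39.2252 = 10.6206.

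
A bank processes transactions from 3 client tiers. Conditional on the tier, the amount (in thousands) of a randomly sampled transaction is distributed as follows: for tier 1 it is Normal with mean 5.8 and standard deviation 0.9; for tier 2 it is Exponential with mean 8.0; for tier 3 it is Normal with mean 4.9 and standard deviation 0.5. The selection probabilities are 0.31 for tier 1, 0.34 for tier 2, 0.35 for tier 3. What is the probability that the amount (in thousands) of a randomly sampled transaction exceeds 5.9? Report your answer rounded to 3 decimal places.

Conditional on each tier, P(X > 5.9): 1: 0.455764; 2: 0.478308; 3: 0.0227501.
By total probability, P(X > 5.9) = 0.31·0.455764 + 0.34·0.478308 + 0.35·0.0227501 = 0.311874.

0.312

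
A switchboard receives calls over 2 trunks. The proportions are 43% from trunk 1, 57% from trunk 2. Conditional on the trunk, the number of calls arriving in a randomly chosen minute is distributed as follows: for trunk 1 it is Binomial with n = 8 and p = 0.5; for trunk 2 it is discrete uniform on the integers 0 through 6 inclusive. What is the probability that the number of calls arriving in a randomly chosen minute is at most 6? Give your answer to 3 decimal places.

Conditional on each trunk, P(X ≤ 6): 1: 0.964844; 2: 1.
By total probability, P(X ≤ 6) = 0.43·0.964844 + 0.57·1 = 0.984883.

0.985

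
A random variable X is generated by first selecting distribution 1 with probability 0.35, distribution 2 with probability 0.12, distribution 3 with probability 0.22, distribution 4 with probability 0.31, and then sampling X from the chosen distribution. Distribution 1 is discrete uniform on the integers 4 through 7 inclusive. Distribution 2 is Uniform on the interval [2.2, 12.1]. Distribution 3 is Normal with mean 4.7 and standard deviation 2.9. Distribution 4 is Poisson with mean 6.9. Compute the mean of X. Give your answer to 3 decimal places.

5.956

Component means — 1: 5.5; 2: 7.15; 3: 4.7; 4: 6.9.
E[X] = 0.35·5.5 + 0.12·7.15 + 0.22·4.7 + 0.31·6.9 = 5.956.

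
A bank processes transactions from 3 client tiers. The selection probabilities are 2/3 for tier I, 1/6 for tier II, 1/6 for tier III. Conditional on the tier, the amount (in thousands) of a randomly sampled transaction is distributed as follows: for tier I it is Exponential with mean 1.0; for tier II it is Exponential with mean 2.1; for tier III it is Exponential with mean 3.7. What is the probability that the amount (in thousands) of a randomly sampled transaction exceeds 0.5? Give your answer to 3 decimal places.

Conditional on each tier, P(X > 0.5): I: 0.606531; II: 0.788128; III: 0.873598.
By total probability, P(X > 0.5) = 0.666667·0.606531 + 0.166667·0.788128 + 0.166667·0.873598 = 0.681308.

0.681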